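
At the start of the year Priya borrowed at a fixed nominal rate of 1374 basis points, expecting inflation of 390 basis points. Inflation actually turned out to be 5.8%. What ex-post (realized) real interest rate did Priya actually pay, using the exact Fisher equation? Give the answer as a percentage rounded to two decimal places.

Ex-post: (1 + 0.1374)/(1 + 0.0580) − 1 = 7.5047%
So the realized real rate is 7.50%.

7.50%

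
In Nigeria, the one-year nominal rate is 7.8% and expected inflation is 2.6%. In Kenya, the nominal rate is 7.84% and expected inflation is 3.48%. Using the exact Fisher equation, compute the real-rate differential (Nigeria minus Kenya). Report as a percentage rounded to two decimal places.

Nigeria: (1 + 0.0780)/(1 + 0.0260) − 1 = 5.0682%
Kenya: (1 + 0.0784)/(1 + 0.0348) − 1 = 4.2134%
Differential = 5.0682% − 4.2134% = 0.8549% → 0.85%.

0.85%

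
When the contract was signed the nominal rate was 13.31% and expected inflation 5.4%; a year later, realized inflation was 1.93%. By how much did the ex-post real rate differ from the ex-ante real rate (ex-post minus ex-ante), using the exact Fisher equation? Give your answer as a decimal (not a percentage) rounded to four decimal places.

0.0366

Ex-ante: (1 + 0.1331)/(1 + 0.0540) − 1 = 7.5047%
Ex-post: (1 + 0.1331)/(1 + 0.0193) − 1 = 11.1645%
Difference (ex-post − ex-ante) = 3.6598% → 0.0366.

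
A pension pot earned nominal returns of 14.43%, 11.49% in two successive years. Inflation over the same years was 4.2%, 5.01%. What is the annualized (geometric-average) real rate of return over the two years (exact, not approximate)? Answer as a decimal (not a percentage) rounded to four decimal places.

0.0798

Compound the nominal returns: 1.1443 × 1.1149 = 1.27578007.
Compound inflation: 1.0420 × 1.0501 = 1.09420420.
Deflate: 1.27578007 / 1.09420420 = 1.16594331.
Annualized real rate = 1.16594331^(1/2) − 1 = 7.9789% → 0.0798.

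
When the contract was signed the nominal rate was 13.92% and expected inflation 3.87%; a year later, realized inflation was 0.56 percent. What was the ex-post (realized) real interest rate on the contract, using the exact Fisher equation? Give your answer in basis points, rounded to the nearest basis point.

Ex-post: (1 + 0.1392)/(1 + 0.0056) − 1 = 13.2856%
So the realized real rate is 1329 basis points.

1329 basis points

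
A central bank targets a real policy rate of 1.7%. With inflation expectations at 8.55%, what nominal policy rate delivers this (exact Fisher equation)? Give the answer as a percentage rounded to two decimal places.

(1 + i) = (1 + r)(1 + π) = 1.01700 × 1.08550 = 1.1039535
i = 1.1039535 − 1, so the required nominal rate is 10.40%.

10.40%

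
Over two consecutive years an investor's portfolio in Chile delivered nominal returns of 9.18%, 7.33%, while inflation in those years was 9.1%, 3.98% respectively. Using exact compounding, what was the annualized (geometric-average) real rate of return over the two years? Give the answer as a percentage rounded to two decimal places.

1.64%

Nominal growth factor = 1.0918 × 1.0733 = 1.17182894
Price-level growth factor = 1.0910 × 1.0398 = 1.13442180
Real growth factor = 1.17182894 / 1.13442180 = 1.03297463
Annualized real rate = 1.03297463^(1/2) − 1 = 1.6354% → 1.64%.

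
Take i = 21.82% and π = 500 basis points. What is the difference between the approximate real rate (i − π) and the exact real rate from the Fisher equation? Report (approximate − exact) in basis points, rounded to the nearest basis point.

Approximate: r ≈ 21.820% − 5.000% = 16.8200%
Exact: (1 + 0.2182)/(1 + 0.0500) − 1 = 16.0190%
Error = 16.8200% − 16.0190% = 0.8010% → 80 basis points.

80 basis points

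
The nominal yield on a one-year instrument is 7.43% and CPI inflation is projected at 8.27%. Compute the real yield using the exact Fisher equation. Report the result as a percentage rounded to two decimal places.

-0.78%

By the Fisher equation, 1 + r = (1 + i)/(1 + π).
1 + r = 1.07430 / 1.08270 = 0.992242
r = 0.992242 − 1 = -0.7758%, i.e. -0.78%.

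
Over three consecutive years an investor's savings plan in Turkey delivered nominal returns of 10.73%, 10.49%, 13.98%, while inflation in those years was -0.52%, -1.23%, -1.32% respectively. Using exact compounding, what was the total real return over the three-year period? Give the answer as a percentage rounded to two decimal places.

Compound the nominal returns: 1.1073 × 1.1049 × 1.1398 = 1.394495.
Compound inflation: 0.9948 × 0.9877 × 0.9868 = 0.969594.
Deflate: 1.394495 / 0.969594 = 1.438225.
Total real return = 1.438225 − 1 → 43.82%.

43.82%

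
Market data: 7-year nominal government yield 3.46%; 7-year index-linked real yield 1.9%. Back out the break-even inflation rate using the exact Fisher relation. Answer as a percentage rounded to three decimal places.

(1 + π) = (1 + i)/(1 + r) = 1.03460 / 1.01900 = 1.015309
Break-even inflation = 1.015309 − 1 → 1.531%.

1.531%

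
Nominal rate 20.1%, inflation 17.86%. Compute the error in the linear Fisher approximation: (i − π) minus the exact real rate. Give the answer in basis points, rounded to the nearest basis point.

34 basis points

Approximate: r ≈ 20.100% − 17.860% = 2.2400%
Exact: (1 + 0.2010)/(1 + 0.1786) − 1 = 1.9006%
Error = 2.2400% − 1.9006% = 0.3394% → 34 basis points.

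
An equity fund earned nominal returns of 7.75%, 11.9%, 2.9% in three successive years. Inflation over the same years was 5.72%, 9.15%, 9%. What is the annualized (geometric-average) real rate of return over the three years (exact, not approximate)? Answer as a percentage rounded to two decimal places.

Compound the nominal returns: 1.0775 × 1.1190 × 1.0290 = 1.24068845.
Compound inflation: 1.0572 × 1.0915 × 1.0900 = 1.25778784.
Deflate: 1.24068845 / 1.25778784 = 0.98640519.
Annualized real rate = 0.98640519^(1/3) − 1 = -0.4552% → -0.46%.

-0.46%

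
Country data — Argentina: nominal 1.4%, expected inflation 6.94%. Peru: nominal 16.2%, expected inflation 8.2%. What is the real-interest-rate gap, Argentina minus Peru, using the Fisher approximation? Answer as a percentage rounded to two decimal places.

Argentina: 1.4% − 6.94% = -5.540%
Peru: 16.2% − 8.2% = 8.000%
Differential = -13.540% → -13.54%.

-13.54%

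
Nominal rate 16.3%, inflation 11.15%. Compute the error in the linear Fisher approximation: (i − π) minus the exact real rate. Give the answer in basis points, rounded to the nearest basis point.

52 basis points

Approximate: r ≈ 16.300% − 11.150% = 5.1500%
Exact: (1 + 0.1630)/(1 + 0.1115) − 1 = 4.6334%
Error = 5.1500% − 4.6334% = 0.5166% → 52 basis points.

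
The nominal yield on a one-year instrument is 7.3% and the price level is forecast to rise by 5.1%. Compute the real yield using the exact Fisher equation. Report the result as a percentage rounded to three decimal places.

By the Fisher identity, 1 + r = (1 + i)/(1 + π).
1 + r = 1.07300 / 1.05100 = 1.020932
r = 1.020932 − 1 = 2.0932%, i.e. 2.093%.

2.093%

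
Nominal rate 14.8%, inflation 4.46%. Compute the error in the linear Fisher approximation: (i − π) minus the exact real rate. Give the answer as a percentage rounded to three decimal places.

Approximate: r ≈ 14.800% − 4.460% = 10.3400%
Exact: (1 + 0.1480)/(1 + 0.0446) − 1 = 9.89853%
Error = 10.3400% − 9.89853% = 0.44147% → 0.441%.

0.441%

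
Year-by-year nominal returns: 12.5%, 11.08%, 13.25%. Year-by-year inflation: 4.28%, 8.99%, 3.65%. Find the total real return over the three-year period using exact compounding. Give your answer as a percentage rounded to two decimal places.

20.14%

Nominal growth factor = 1.1250 × 1.1108 × 1.1325 = 1.4152286
Price-level growth factor = 1.0428 × 1.0899 × 1.0365 = 1.1780317
Real growth factor = 1.4152286 / 1.1780317 = 1.2013502
Total real return = 1.2013502 − 1 → 20.14%.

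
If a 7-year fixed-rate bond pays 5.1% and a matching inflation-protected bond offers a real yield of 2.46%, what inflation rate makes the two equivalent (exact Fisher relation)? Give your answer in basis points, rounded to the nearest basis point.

258 basis points

(1 + π) = (1 + i)/(1 + r) = 1.05100 / 1.02460 = 1.025766
Break-even inflation = 1.025766 − 1 → 258 basis points.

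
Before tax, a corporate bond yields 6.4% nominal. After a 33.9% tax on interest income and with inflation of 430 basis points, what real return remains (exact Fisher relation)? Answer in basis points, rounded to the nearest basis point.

After-tax nominal return = 6.4% × (1 − 0.339) = 4.2304%.
1 + r = 1.042304 / 1.04300 = 0.999333
After-tax real rate = 0.999333 − 1 → -7 basis points.

-7 basis points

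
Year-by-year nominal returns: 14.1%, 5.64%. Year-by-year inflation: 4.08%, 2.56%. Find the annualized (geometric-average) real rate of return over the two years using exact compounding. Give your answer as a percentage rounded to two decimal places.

6.26%

Compound the nominal returns: 1.1410 × 1.0564 = 1.20535240.
Compound inflation: 1.0408 × 1.0256 = 1.06744448.
Deflate: 1.20535240 / 1.06744448 = 1.12919447.
Annualized real rate = 1.12919447^(1/2) − 1 = 6.2636% → 6.26%.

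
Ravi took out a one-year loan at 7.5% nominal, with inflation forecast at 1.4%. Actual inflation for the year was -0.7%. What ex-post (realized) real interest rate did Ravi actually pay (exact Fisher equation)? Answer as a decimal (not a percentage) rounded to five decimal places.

0.08258

Ex-post: (1 + 0.0750)/(1 − 0.0070) − 1 = 8.2578%
So the realized real rate is 0.08258.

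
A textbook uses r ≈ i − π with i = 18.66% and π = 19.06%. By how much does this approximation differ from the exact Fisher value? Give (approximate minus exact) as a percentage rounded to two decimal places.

-0.06%

Approximate: r ≈ 18.660% − 19.060% = -0.4000%
Exact: (1 + 0.1866)/(1 + 0.1906) − 1 = -0.3360%
Error = -0.4000% − (-0.3360%) = -0.0640% → -0.06%.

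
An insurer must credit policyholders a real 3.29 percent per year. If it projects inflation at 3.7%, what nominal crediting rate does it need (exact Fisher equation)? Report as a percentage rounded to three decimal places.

7.112%

(1 + i) = (1 + r)(1 + π) = 1.03290 × 1.03700 = 1.0711173
i = 1.0711173 − 1, so the required nominal rate is 7.112%.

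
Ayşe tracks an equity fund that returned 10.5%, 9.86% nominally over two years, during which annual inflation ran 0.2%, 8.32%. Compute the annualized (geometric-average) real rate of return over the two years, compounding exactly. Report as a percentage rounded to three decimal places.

5.758%

Compound the nominal returns: 1.1050 × 1.0986 = 1.21395300.
Compound inflation: 1.0020 × 1.0832 = 1.08536640.
Deflate: 1.21395300 / 1.08536640 = 1.11847299.
Annualized real rate = 1.11847299^(1/2) − 1 = 5.7579% → 5.758%.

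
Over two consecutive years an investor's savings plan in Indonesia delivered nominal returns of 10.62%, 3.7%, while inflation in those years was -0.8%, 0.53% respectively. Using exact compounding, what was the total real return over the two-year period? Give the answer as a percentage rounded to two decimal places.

15.03%

Compound the nominal returns: 1.1062 × 1.0370 = 1.147129.
Compound inflation: 0.9920 × 1.0053 = 0.997258.
Deflate: 1.147129 / 0.997258 = 1.150284.
Total real return = 1.150284 − 1 → 15.03%.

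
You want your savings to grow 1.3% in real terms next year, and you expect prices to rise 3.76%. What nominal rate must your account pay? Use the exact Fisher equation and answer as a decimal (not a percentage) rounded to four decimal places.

0.0511

(1 + i) = (1 + r)(1 + π) = 1.01300 × 1.03760 = 1.0510888
i = 1.0510888 − 1, so the required nominal rate is 0.0511.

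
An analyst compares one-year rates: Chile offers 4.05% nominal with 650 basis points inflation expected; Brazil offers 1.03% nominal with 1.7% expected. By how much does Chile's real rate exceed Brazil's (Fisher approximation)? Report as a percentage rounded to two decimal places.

-1.78%

Chile: 4.05% − 6.5% = -2.450%
Brazil: 1.03% − 1.7% = -0.670%
Differential = -1.780% → -1.78%.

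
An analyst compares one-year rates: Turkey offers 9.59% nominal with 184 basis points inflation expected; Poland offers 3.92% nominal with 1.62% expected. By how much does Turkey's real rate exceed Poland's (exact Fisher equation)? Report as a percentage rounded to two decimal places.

Turkey: (1 + 0.0959)/(1 + 0.0184) − 1 = 7.6100%
Poland: (1 + 0.0392)/(1 + 0.0162) − 1 = 2.2633%
Differential = 7.6100% − 2.2633% = 5.3466% → 5.35%.

5.35%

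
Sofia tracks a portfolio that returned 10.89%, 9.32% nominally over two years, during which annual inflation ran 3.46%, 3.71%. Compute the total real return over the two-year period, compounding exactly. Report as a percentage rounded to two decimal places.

Compound the nominal returns: 1.1089 × 1.0932 = 1.212249.
Compound inflation: 1.0346 × 1.0371 = 1.072984.
Deflate: 1.212249 / 1.072984 = 1.129793.
Total real return = 1.129793 − 1 → 12.98%.

12.98%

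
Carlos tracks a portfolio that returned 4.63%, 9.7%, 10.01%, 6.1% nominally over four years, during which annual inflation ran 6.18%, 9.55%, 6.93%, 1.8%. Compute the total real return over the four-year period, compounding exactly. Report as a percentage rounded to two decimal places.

Nominal growth factor = 1.0463 × 1.0970 × 1.1001 × 1.0610 = 1.339709
Price-level growth factor = 1.0618 × 1.0955 × 1.0693 × 1.0180 = 1.266200
Real growth factor = 1.339709 / 1.266200 = 1.058054
Total real return = 1.058054 − 1 → 5.81%.

5.81%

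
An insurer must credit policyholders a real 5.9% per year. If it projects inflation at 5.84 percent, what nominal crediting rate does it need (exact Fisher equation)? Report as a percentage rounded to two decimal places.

12.08%

(1 + i) = (1 + r)(1 + π) = 1.05900 × 1.05840 = 1.1208456
i = 1.1208456 − 1, so the required nominal rate is 12.08%.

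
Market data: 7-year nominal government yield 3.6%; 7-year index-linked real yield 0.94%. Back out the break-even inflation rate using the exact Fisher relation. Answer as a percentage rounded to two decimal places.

(1 + π) = (1 + i)/(1 + r) = 1.03600 / 1.00940 = 1.026352
Break-even inflation = 1.026352 − 1 → 2.64%.

2.64%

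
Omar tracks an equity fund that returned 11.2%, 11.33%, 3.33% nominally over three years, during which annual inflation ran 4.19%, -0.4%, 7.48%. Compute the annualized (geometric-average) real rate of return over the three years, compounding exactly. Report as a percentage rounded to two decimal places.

4.68%

Nominal growth factor = 1.1120 × 1.1133 × 1.0333 = 1.27921465
Price-level growth factor = 1.0419 × 0.9960 × 1.0748 = 1.11535478
Real growth factor = 1.27921465 / 1.11535478 = 1.14691278
Annualized real rate = 1.14691278^(1/3) − 1 = 4.6751% → 4.68%.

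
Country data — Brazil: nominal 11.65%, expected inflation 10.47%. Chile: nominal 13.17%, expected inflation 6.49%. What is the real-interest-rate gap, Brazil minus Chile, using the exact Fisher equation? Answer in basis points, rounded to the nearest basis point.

-520 basis points

Brazil: (1 + 0.1165)/(1 + 0.1047) − 1 = 1.0682%
Chile: (1 + 0.1317)/(1 + 0.0649) − 1 = 6.2729%
Differential = 1.0682% − 6.2729% = -5.2047% → -520 basis points.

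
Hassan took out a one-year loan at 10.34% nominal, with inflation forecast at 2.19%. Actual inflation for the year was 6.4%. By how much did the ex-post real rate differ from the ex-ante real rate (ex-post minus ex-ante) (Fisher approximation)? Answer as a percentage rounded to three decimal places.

Ex-ante: 10.34% − 2.19% = 8.150%
Ex-post: 10.34% − 6.4% = 3.940%
Difference (ex-post − ex-ante) = -4.2100% → -4.210%.

-4.210%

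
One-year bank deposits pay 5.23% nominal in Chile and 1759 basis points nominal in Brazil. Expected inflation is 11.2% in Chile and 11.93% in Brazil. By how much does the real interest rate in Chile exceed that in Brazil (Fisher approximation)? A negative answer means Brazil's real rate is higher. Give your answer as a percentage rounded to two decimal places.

Chile: 5.23% − 11.2% = -5.970%
Brazil: 17.59% − 11.93% = 5.660%
Differential = -11.630% → -11.63%.

-11.63%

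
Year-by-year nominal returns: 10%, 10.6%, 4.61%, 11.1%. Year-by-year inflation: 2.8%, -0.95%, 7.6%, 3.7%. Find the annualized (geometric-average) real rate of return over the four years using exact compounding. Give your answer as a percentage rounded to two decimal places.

5.62%

Nominal growth factor = 1.1000 × 1.1060 × 1.0461 × 1.1110 = 1.41395332
Price-level growth factor = 1.0280 × 0.9905 × 1.0760 × 1.0370 = 1.13615772
Real growth factor = 1.41395332 / 1.13615772 = 1.24450444
Annualized real rate = 1.24450444^(1/4) − 1 = 5.6207% → 5.62%.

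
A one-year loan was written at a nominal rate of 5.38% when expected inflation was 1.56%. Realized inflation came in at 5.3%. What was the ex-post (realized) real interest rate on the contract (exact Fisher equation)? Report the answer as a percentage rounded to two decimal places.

Ex-post: (1 + 0.0538)/(1 + 0.0530) − 1 = 0.0760%
So the realized real rate is 0.08%.

0.08%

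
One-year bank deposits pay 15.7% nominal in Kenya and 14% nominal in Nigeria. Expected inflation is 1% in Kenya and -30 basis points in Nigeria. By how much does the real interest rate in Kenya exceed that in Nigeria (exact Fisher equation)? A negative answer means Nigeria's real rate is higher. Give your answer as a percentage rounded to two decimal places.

Kenya: (1 + 0.1570)/(1 + 0.0100) − 1 = 14.5545%
Nigeria: (1 + 0.1400)/(1 − 0.0030) − 1 = 14.3430%
Differential = 14.5545% − 14.3430% = 0.2114% → 0.21%.

0.21%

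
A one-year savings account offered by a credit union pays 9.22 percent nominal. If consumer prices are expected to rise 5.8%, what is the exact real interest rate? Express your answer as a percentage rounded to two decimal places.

3.23%

1 + r = 1.09220 / 1.05800 = 1.032325
r = 1.032325 − 1 = 3.2325%, i.e. 3.23%.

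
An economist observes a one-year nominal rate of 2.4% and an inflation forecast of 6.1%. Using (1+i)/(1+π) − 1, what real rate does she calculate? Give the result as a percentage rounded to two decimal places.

By the Fisher identity, 1 + r = (1 + i)/(1 + π).
1 + r = 1.02400 / 1.06100 = 0.965127
r = 0.965127 − 1 = -3.4873%, i.e. -3.49%.

-3.49%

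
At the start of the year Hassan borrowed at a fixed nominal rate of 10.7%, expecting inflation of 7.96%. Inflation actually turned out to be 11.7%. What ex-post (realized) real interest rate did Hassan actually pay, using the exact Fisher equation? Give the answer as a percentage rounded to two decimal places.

Ex-post: (1 + 0.1070)/(1 + 0.1170) − 1 = -0.8953%
So the realized real rate is -0.90%.

-0.90%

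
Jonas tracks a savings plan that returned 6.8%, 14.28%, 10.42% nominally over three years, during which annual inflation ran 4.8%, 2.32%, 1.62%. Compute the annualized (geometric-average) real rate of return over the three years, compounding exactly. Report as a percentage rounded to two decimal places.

Compound the nominal returns: 1.0680 × 1.1428 × 1.1042 = 1.34768758.
Compound inflation: 1.0480 × 1.0232 × 1.0162 = 1.08968508.
Deflate: 1.34768758 / 1.08968508 = 1.23676795.
Annualized real rate = 1.23676795^(1/3) − 1 = 7.3403% → 7.34%.

7.34%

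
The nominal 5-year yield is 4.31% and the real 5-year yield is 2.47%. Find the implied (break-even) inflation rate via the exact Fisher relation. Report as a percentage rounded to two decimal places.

(1 + π) = (1 + i)/(1 + r) = 1.04310 / 1.02470 = 1.017956
Break-even inflation = 1.017956 − 1 → 1.80%.

1.80%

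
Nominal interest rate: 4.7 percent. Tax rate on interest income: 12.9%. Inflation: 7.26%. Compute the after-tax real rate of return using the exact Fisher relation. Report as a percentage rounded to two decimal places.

-2.95%

After-tax nominal return = 4.7% × (1 − 0.129) = 4.0937%.
1 + r = 1.040937 / 1.07260 = 0.970480
After-tax real rate = 0.970480 − 1 → -2.95%.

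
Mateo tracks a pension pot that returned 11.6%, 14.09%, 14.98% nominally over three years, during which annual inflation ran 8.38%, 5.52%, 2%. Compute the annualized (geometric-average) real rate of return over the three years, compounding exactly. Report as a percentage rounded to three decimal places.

Compound the nominal returns: 1.1160 × 1.1409 × 1.1498 = 1.46397641.
Compound inflation: 1.0838 × 1.0552 × 1.0200 = 1.16649828.
Deflate: 1.46397641 / 1.16649828 = 1.25501807.
Annualized real rate = 1.25501807^(1/3) − 1 = 7.8657% → 7.866%.

7.866%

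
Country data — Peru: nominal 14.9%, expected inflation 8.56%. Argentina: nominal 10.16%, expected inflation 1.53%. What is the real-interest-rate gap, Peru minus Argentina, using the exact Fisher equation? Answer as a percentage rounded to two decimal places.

-2.66%

Peru: (1 + 0.1490)/(1 + 0.0856) − 1 = 5.8401%
Argentina: (1 + 0.1016)/(1 + 0.0153) − 1 = 8.5000%
Differential = 5.8401% − 8.5000% = -2.6599% → -2.66%.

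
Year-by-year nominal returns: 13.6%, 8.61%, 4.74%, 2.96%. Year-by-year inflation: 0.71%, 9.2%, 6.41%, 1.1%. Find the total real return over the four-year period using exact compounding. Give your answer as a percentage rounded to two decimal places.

Compound the nominal returns: 1.1360 × 1.0861 × 1.0474 × 1.0296 = 1.330544.
Compound inflation: 1.0071 × 1.0920 × 1.0641 × 1.0110 = 1.183120.
Deflate: 1.330544 / 1.183120 = 1.124606.
Total real return = 1.124606 − 1 → 12.46%.

12.46%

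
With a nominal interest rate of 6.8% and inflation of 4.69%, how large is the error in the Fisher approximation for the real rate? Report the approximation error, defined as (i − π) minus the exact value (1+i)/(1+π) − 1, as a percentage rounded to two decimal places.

Approximate: r ≈ 6.800% − 4.690% = 2.1100%
Exact: (1 + 0.0680)/(1 + 0.0469) − 1 = 2.0155%
Error = 2.1100% − 2.0155% = 0.0945% → 0.09%.

0.09%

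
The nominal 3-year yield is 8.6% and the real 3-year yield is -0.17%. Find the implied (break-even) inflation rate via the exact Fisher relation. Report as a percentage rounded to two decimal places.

8.78%

(1 + π) = (1 + i)/(1 + r) = 1.08600 / 0.99830 = 1.087849
Break-even inflation = 1.087849 − 1 → 8.78%.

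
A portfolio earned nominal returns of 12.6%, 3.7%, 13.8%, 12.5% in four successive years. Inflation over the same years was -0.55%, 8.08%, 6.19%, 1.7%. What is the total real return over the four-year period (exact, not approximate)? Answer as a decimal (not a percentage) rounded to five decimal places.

Compound the nominal returns: 1.1260 × 1.0370 × 1.1380 × 1.1250 = 1.494899.
Compound inflation: 0.9945 × 1.0808 × 1.0619 × 1.0170 = 1.160793.
Deflate: 1.494899 / 1.160793 = 1.287826.
Total real return = 1.287826 − 1 → 0.28783.

0.28783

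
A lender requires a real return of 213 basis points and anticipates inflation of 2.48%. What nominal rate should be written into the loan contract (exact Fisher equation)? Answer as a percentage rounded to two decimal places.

4.66%

(1 + i) = (1 + r)(1 + π) = 1.02130 × 1.02480 = 1.04662824
i = 1.04662824 − 1, so the required nominal rate is 4.66%.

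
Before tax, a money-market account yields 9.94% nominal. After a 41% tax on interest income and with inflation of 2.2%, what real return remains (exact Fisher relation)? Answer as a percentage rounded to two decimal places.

After-tax nominal return = 9.94% × (1 − 0.41) = 5.8646%.
1 + r = 1.058646 / 1.02200 = 1.035857
After-tax real rate = 1.035857 − 1 → 3.59%.

3.59%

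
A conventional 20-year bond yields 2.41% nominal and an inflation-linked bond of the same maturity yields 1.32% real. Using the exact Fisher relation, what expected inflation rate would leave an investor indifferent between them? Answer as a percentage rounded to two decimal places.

1.08%

(1 + π) = (1 + i)/(1 + r) = 1.02410 / 1.01320 = 1.010758
Break-even inflation = 1.010758 − 1 → 1.08%.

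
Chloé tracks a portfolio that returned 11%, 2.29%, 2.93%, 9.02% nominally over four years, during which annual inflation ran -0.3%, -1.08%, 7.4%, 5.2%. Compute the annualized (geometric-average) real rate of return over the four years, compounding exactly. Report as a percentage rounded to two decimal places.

Nominal growth factor = 1.1100 × 1.0229 × 1.0293 × 1.0902 = 1.27410232
Price-level growth factor = 0.9970 × 0.9892 × 1.0740 × 1.0520 = 1.11429270
Real growth factor = 1.27410232 / 1.11429270 = 1.14341799
Annualized real rate = 1.14341799^(1/4) − 1 = 3.4073% → 3.41%.

3.41%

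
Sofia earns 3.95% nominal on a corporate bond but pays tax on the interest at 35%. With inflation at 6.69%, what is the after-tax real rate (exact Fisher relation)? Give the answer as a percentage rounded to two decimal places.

-3.86%

After-tax nominal return = 3.95% × (1 − 0.35) = 2.5675%.
1 + r = 1.025675 / 1.06690 = 0.961360
After-tax real rate = 0.961360 − 1 → -3.86%.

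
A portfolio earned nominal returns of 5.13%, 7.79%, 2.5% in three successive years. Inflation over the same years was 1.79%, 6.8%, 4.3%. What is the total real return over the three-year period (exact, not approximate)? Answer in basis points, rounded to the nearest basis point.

244 basis points

Compound the nominal returns: 1.0513 × 1.0779 × 1.0250 = 1.161526.
Compound inflation: 1.0179 × 1.0680 × 1.0430 = 1.133863.
Deflate: 1.161526 / 1.133863 = 1.024397.
Total real return = 1.024397 − 1 → 244 basis points.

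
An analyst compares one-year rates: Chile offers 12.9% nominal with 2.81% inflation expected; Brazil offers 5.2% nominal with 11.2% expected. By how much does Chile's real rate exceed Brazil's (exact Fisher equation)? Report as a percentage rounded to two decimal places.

Chile: (1 + 0.1290)/(1 + 0.0281) − 1 = 9.8142%
Brazil: (1 + 0.0520)/(1 + 0.1120) − 1 = -5.3957%
Differential = 9.8142% − (-5.3957%) = 15.2099% → 15.21%.

15.21%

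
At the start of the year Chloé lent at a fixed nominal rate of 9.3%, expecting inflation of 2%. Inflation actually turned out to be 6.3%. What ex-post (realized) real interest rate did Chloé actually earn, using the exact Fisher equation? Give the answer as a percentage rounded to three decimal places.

Ex-post: (1 + 0.0930)/(1 + 0.0630) − 1 = 2.8222%
So the realized real rate is 2.822%.

2.822%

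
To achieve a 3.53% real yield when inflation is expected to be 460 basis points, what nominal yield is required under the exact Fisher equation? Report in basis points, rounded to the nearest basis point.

829 basis points

(1 + i) = (1 + r)(1 + π) = 1.03530 × 1.04600 = 1.0829238
i = 1.0829238 − 1, so the required nominal rate is 829 basis points.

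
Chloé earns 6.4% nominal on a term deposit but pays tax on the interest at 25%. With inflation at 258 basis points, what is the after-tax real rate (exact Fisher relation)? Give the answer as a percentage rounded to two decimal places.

2.16%

After-tax nominal return = 6.4% × (1 − 0.25) = 4.8000%.
1 + r = 1.04800 / 1.02580 = 1.021642
After-tax real rate = 1.021642 − 1 → 2.16%.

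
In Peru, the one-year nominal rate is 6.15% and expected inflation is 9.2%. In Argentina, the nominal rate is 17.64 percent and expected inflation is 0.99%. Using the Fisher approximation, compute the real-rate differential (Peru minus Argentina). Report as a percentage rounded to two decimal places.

Peru: 6.15% − 9.2% = -3.050%
Argentina: 17.64% − 0.99% = 16.650%
Differential = -19.700% → -19.70%.

-19.70%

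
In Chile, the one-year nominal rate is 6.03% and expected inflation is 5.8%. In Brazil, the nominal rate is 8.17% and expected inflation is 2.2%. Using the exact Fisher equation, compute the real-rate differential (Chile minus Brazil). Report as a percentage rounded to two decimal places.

-5.62%

Chile: (1 + 0.0603)/(1 + 0.0580) − 1 = 0.2174%
Brazil: (1 + 0.0817)/(1 + 0.0220) − 1 = 5.8415%
Differential = 0.2174% − 5.8415% = -5.6241% → -5.62%.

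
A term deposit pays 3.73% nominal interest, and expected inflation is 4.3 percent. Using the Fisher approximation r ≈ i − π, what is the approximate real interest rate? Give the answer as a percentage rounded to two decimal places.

r ≈ i − π = 3.73% − 4.3% = -0.57%.

-0.57%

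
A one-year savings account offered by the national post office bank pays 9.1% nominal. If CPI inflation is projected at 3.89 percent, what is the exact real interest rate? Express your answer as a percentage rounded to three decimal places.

5.015%

By the Fisher identity, 1 + r = (1 + i)/(1 + π).
1 + r = 1.09100 / 1.03890 = 1.050149
r = 1.050149 − 1 = 5.0149%, i.e. 5.015%.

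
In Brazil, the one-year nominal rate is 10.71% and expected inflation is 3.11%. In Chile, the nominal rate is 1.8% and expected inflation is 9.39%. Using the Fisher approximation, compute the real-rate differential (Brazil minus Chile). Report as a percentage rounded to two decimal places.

Brazil: 10.71% − 3.11% = 7.600%
Chile: 1.8% − 9.39% = -7.590%
Differential = 15.190% → 15.19%.

15.19%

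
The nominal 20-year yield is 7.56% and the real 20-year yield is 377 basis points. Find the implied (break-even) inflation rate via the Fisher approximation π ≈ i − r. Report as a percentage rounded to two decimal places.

3.79%

π ≈ i − r = 7.56% − 3.77% → 3.79%.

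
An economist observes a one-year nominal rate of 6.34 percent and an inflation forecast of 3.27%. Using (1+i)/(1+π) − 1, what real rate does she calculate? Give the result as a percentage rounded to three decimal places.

2.973%

By the Fisher identity, 1 + r = (1 + i)/(1 + π).
1 + r = 1.06340 / 1.03270 = 1.029728
r = 1.029728 − 1 = 2.9728%, i.e. 2.973%.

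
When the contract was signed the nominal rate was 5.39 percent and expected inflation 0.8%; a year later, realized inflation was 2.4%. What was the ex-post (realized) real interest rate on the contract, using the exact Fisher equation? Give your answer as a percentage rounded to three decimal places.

2.920%

Ex-post: (1 + 0.0539)/(1 + 0.0240) − 1 = 2.9199%
So the realized real rate is 2.920%.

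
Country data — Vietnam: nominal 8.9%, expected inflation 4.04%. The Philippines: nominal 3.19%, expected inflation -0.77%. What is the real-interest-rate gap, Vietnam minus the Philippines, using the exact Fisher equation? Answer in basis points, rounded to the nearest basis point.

68 basis points

Vietnam: (1 + 0.0890)/(1 + 0.0404) − 1 = 4.6713%
The Philippines: (1 + 0.0319)/(1 − 0.0077) − 1 = 3.9907%
Differential = 4.6713% − 3.9907% = 0.6806% → 68 basis points.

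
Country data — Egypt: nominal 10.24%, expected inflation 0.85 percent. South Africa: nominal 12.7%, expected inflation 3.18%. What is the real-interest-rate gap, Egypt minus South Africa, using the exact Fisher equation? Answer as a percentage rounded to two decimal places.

0.08%

Egypt: (1 + 0.1024)/(1 + 0.0085) − 1 = 9.3109%
South Africa: (1 + 0.1270)/(1 + 0.0318) − 1 = 9.2266%
Differential = 9.3109% − 9.2266% = 0.0843% → 0.08%.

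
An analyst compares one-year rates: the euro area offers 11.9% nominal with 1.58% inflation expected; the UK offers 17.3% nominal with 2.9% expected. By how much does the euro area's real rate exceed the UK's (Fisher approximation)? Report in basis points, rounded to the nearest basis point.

-408 basis points

The euro area: 11.9% − 1.58% = 10.320%
The UK: 17.3% − 2.9% = 14.400%
Differential = -4.080% → -408 basis points.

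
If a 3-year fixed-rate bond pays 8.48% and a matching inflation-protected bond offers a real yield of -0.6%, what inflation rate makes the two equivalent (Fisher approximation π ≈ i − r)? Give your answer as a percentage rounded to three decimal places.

9.080%

π ≈ i − r = 8.48% − (-0.6%) → 9.080%.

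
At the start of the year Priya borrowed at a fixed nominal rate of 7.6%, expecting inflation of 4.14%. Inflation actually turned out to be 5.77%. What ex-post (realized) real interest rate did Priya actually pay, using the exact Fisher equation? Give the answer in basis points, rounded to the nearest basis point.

Ex-post: (1 + 0.0760)/(1 + 0.0577) − 1 = 1.7302%
So the realized real rate is 173 basis points.

173 basis points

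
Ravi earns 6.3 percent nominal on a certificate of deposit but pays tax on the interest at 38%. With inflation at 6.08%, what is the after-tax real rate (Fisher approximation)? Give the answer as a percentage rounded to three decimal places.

-2.174%

After-tax nominal return = 6.3% × (1 − 0.38) = 3.9060%.
r ≈ 3.9060% − 6.08% → -2.174%.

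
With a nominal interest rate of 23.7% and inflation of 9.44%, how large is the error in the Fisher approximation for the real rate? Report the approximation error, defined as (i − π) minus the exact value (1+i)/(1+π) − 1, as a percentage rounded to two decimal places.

Approximate: r ≈ 23.700% − 9.440% = 14.2600%
Exact: (1 + 0.2370)/(1 + 0.0944) − 1 = 13.0300%
Error = 14.2600% − 13.0300% = 1.2300% → 1.23%.

1.23%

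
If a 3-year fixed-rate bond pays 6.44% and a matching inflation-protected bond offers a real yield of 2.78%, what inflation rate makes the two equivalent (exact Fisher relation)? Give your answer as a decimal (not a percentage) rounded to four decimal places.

(1 + π) = (1 + i)/(1 + r) = 1.06440 / 1.02780 = 1.035610
Break-even inflation = 1.035610 − 1 → 0.0356.

0.0356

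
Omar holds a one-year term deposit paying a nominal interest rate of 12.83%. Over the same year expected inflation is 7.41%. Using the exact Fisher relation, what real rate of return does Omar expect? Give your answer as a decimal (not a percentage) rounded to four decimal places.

0.0505

By the Fisher relation, 1 + r = (1 + i)/(1 + π).
1 + r = 1.12830 / 1.07410 = 1.050461
r = 1.050461 − 1 = 5.0461%, i.e. 0.0505.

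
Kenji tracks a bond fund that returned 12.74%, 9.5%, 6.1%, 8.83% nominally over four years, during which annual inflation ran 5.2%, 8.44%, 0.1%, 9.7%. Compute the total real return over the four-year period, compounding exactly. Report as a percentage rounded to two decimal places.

13.79%

Compound the nominal returns: 1.1274 × 1.0950 × 1.0610 × 1.0883 = 1.425464.
Compound inflation: 1.0520 × 1.0844 × 1.0010 × 1.0970 = 1.252697.
Deflate: 1.425464 / 1.252697 = 1.137916.
Total real return = 1.137916 − 1 → 13.79%.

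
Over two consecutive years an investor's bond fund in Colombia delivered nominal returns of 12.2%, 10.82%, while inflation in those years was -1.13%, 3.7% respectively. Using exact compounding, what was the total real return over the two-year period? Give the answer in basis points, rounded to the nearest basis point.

Nominal growth factor = 1.1220 × 1.1082 = 1.243400
Price-level growth factor = 0.9887 × 1.0370 = 1.025282
Real growth factor = 1.243400 / 1.025282 = 1.212740
Total real return = 1.212740 − 1 → 2127 basis points.

2127 basis points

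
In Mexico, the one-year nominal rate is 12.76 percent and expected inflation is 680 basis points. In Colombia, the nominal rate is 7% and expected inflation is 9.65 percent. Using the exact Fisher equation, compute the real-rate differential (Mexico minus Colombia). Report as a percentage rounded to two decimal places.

8.00%

Mexico: (1 + 0.1276)/(1 + 0.0680) − 1 = 5.5805%
Colombia: (1 + 0.0700)/(1 + 0.0965) − 1 = -2.4168%
Differential = 5.5805% − (-2.4168%) = 7.9973% → 8.00%.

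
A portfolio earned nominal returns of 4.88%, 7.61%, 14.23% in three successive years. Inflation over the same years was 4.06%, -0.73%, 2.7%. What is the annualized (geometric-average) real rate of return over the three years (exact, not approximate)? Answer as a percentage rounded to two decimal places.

6.71%

Nominal growth factor = 1.0488 × 1.0761 × 1.1423 = 1.28921541
Price-level growth factor = 1.0406 × 0.9927 × 1.0270 = 1.06089472
Real growth factor = 1.28921541 / 1.06089472 = 1.21521522
Annualized real rate = 1.21521522^(1/3) − 1 = 6.7131% → 6.71%.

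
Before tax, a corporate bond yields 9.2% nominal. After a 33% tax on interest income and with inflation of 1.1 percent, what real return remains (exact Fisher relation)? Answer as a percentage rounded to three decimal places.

5.009%

After-tax nominal return = 9.2% × (1 − 0.33) = 6.1640%.
1 + r = 1.06164 / 1.01100 = 1.050089
After-tax real rate = 1.050089 − 1 → 5.009%.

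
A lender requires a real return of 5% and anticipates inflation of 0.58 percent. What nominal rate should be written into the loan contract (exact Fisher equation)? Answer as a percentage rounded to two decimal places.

(1 + i) = (1 + r)(1 + π) = 1.05000 × 1.00580 = 1.05609
i = 1.05609 − 1, so the required nominal rate is 5.61%.

5.61%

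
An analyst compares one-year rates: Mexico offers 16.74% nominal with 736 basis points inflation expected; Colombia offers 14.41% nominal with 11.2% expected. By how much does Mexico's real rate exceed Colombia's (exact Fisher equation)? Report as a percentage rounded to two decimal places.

Mexico: (1 + 0.1674)/(1 + 0.0736) − 1 = 8.7370%
Colombia: (1 + 0.1441)/(1 + 0.1120) − 1 = 2.8867%
Differential = 8.7370% − 2.8867% = 5.8503% → 5.85%.

5.85%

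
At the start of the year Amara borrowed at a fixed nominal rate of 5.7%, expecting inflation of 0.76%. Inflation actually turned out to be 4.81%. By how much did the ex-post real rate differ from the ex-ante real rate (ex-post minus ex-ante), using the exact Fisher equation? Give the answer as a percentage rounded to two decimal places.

-4.05%

Ex-ante: (1 + 0.0570)/(1 + 0.0076) − 1 = 4.9027%
Ex-post: (1 + 0.0570)/(1 + 0.0481) − 1 = 0.8492%
Difference (ex-post − ex-ante) = -4.0536% → -4.05%.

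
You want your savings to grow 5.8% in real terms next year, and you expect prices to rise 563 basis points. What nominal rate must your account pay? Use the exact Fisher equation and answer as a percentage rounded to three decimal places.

(1 + i) = (1 + r)(1 + π) = 1.05800 × 1.05630 = 1.1175654
i = 1.1175654 − 1, so the required nominal rate is 11.757%.

11.757%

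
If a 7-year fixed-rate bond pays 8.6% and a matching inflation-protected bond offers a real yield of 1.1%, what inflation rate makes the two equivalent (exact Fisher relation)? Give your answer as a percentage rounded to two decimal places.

(1 + π) = (1 + i)/(1 + r) = 1.08600 / 1.01100 = 1.074184
Break-even inflation = 1.074184 − 1 → 7.42%.

7.42%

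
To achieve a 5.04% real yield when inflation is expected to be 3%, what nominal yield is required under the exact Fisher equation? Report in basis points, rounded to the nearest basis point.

819 basis points

(1 + i) = (1 + r)(1 + π) = 1.05040 × 1.03000 = 1.081912
i = 1.081912 − 1, so the required nominal rate is 819 basis points.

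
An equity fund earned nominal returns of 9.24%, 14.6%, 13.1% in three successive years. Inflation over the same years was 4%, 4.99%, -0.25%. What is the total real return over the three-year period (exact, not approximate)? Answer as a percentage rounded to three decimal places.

29.997%

Nominal growth factor = 1.0924 × 1.1460 × 1.1310 = 1.415888
Price-level growth factor = 1.0400 × 1.0499 × 0.9975 = 1.089166
Real growth factor = 1.415888 / 1.089166 = 1.299974
Total real return = 1.299974 − 1 → 29.997%.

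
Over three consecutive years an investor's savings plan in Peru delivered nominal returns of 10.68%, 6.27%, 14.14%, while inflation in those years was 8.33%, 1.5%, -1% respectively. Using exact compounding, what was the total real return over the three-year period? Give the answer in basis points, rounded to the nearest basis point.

2333 basis points

Nominal growth factor = 1.1068 × 1.0627 × 1.1414 = 1.342511
Price-level growth factor = 1.0833 × 1.0150 × 0.9900 = 1.088554
Real growth factor = 1.342511 / 1.088554 = 1.233297
Total real return = 1.233297 − 1 → 2333 basis points.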